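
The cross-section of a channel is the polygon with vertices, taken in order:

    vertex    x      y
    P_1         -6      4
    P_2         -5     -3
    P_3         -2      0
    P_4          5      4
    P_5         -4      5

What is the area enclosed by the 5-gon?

39.5

Apply the shoelace (surveyor's) formula: 2A = Σ (x_i·y_{i+1} − x_{i+1}·y_i), indices taken mod 5.
Σ = (38) + (-6) + (-8) + (41) + (14) = 79
Area = |Σ|/2 = 39.5.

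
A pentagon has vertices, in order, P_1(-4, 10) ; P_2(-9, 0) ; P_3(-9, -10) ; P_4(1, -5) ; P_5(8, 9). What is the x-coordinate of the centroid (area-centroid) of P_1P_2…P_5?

Apply the surveyor's formula. First the cross-terms c_i = x_i·y_{i+1} − x_{i+1}·y_i:
  90, 90, 55, 49, 116  ⇒  2A = 400, A = 200.
Then Σ (x_i + x_{i+1})·c_i = -2325, so x̄ = -2325 / (6·200) = -1.9375.

-1.9375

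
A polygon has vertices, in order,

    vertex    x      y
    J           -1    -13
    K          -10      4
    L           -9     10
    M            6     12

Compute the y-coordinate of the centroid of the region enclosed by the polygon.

415/162

Apply Gauss's area formula. First the cross-terms c_i = x_i·y_{i+1} − x_{i+1}·y_i:
  -134, -64, -168, -66  ⇒  2A = -432, A = -216.
Then Σ (y_i + y_{i+1})·c_i = -3320, so ȳ = -3320 / (6·(-216)) = 415/162.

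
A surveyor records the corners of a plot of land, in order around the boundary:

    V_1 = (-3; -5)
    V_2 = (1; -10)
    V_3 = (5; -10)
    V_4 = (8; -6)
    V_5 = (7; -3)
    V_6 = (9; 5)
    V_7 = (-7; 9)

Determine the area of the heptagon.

191.5

Apply the surveyor's formula: 2A = Σ (x_i·y_{i+1} − x_{i+1}·y_i), indices taken mod 7.
V_1→V_2: (-3)(-10) − (1)(-5) = 35
V_2→V_3: (1)(-10) − (5)(-10) = 40
V_3→V_4: (5)(-6) − (8)(-10) = 50
V_4→V_5: (8)(-3) − (7)(-6) = 18
V_5→V_6: (7)(5) − (9)(-3) = 62
V_6→V_7: (9)(9) − (-7)(5) = 116
V_7→V_1: (-7)(-5) − (-3)(9) = 62
Σ = 383
Area = |Σ|/2 = 191.5.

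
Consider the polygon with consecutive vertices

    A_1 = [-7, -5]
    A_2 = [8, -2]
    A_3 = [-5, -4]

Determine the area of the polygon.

Cross-terms: 54, -42, -3  ⇒  Σ = 9
Area = |Σ|/2 = 4.5.

4.5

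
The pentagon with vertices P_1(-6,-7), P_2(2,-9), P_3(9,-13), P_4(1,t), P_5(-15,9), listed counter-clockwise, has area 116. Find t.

The doubled signed area Σ (x_i y_{i+1} − x_{i+1} y_i) is linear in t.
With t=0 it equals 304; the coefficient of t is 24 (from the two edges through P_4).
So 24·t + 304 = 2·116 = 232 ⇒ t = -3.

-3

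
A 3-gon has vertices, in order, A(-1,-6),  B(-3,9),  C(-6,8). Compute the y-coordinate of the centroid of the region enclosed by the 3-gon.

11/3

Apply the surveyor's formula. First the cross-terms c_i = x_i·y_{i+1} − x_{i+1}·y_i:
  -27, 30, 44  ⇒  2A = 47, A = 23.5.
Then Σ (y_i + y_{i+1})·c_i = 517, so ȳ = 517 / (6·23.5) = 11/3.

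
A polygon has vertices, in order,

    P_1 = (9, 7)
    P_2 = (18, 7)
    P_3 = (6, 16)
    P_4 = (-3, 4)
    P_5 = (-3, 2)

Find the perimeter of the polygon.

|P_1P_2| = √((9)² + (0)²) = √81 = 9
|P_2P_3| = √((-12)² + (9)²) = √225 = 15
|P_3P_4| = √((-9)² + (-12)²) = √225 = 15
|P_4P_5| = √((0)² + (-2)²) = √4 = 2
|P_5P_1| = √((12)² + (5)²) = √169 = 13
Perimeter = 9 + 15 + 15 + 2 + 13 = 54.

54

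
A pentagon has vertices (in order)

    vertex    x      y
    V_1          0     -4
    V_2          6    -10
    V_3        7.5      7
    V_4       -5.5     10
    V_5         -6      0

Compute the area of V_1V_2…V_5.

169.25

Σ = (24) + (117) + (113.5) + (60) + (24) = 338.5
Area = |Σ|/2 = 169.25.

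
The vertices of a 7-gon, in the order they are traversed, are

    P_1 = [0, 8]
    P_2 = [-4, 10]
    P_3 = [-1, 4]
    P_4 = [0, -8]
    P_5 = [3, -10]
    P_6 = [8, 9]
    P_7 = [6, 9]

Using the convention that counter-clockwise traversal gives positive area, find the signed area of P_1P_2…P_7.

Σ = (32) + (-6) + (8) + (24) + (107) + (18) + (48) = 231
Signed area = Σ/2 = 115.5 (positive ⇒ counter-clockwise traversal).

115.5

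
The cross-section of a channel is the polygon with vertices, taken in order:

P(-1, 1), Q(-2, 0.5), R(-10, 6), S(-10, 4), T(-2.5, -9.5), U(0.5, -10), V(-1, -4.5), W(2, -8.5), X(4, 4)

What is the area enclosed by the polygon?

Σ = (1.5) + (-7) + (20) + (105) + (29.75) + (-12.25) + (17.5) + (42) + (8) = 204.5
Area = |Σ|/2 = 102.25.

102.25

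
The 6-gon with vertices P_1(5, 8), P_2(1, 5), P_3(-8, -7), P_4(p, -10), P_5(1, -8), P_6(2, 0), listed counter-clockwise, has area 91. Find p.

-10

The doubled signed area Σ (x_i y_{i+1} − x_{i+1} y_i) is linear in p.
With p=0 it equals 172; the coefficient of p is -1 (from the two edges through P_4).
So -1·p + 172 = 2·91 = 182 ⇒ p = -10.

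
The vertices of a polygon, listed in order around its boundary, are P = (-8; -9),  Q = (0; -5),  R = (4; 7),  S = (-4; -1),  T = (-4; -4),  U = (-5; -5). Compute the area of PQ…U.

50.5

Apply the shoelace (surveyor's) formula: 2A = Σ (x_i·y_{i+1} − x_{i+1}·y_i), indices taken mod 6.
P→Q: (-8)(-5) − (0)(-9) = 40
Q→R: (0)(7) − (4)(-5) = 20
R→S: (4)(-1) − (-4)(7) = 24
S→T: (-4)(-4) − (-4)(-1) = 12
T→U: (-4)(-5) − (-5)(-4) = 0
U→P: (-5)(-9) − (-8)(-5) = 5
Σ = 101
Area = |Σ|/2 = 50.5.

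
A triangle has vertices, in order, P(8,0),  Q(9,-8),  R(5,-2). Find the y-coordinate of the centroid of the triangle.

-10/3

Apply the shoelace (surveyor's) formula. First the cross-terms c_i = x_i·y_{i+1} − x_{i+1}·y_i:
  -64, 22, 16  ⇒  2A = -26, A = -13.
Then Σ (y_i + y_{i+1})·c_i = 260, so ȳ = 260 / (6·(-13)) = -10/3.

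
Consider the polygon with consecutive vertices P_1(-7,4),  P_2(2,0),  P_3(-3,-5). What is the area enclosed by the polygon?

32.5

P_1→P_2: (-7)(0) − (2)(4) = -8
P_2→P_3: (2)(-5) − (-3)(0) = -10
P_3→P_1: (-3)(4) − (-7)(-5) = -47
Σ = -65
Area = |Σ|/2 = 32.5.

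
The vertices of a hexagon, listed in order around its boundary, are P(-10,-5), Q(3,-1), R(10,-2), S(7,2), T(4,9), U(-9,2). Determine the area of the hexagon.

136

Cross-terms: 25, 4, 34, 55, 89, 65  ⇒  Σ = 272
Area = |Σ|/2 = 136.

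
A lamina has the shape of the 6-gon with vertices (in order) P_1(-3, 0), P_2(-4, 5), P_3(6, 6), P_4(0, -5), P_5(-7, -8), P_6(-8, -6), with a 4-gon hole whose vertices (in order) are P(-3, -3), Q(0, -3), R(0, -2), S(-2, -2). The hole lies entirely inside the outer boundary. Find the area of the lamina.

84.5

Outer boundary:
Apply the shoelace formula: 2A = Σ (x_i·y_{i+1} − x_{i+1}·y_i), indices taken mod 6.
Cross-terms: -15, -54, -30, -35, -22, -18  ⇒  Σ = -174
Area = |Σ|/2 = 87.
Hole:
Apply Gauss's area formula: 2A = Σ (x_i·y_{i+1} − x_{i+1}·y_i), indices taken mod 4.
P→Q: (-3)(-3) − (0)(-3) = 9
Q→R: (0)(-2) − (0)(-3) = 0
R→S: (0)(-2) − (-2)(-2) = -4
S→P: (-2)(-3) − (-3)(-2) = 0
Σ = 5
Area = |Σ|/2 = 2.5.
Net area = 87 − 2.5 = 84.5.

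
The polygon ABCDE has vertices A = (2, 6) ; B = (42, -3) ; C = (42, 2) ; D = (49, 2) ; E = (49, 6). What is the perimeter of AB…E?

104

|AB| = √((40)² + (-9)²) = √1681 = 41
|BC| = √((0)² + (5)²) = √25 = 5
|CD| = √((7)² + (0)²) = √49 = 7
|DE| = √((0)² + (4)²) = √16 = 4
|EA| = √((-47)² + (0)²) = √2209 = 47
Perimeter = 41 + 5 + 7 + 4 + 47 = 104.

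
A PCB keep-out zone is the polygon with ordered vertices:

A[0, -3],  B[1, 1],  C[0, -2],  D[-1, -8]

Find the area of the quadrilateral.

1

Apply the surveyor's formula: 2A = Σ (x_i·y_{i+1} − x_{i+1}·y_i), indices taken mod 4.
Σ = (3) + (-2) + (-2) + (3) = 2
Area = |Σ|/2 = 1.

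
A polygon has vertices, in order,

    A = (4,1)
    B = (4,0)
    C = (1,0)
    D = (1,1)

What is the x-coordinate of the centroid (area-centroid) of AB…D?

2.5

Apply Gauss's area formula. First the cross-terms c_i = x_i·y_{i+1} − x_{i+1}·y_i:
  -4, 0, 1, -3  ⇒  2A = -6, A = -3.
Then Σ (x_i + x_{i+1})·c_i = -45, so x̄ = -45 / (6·(-3)) = 2.5.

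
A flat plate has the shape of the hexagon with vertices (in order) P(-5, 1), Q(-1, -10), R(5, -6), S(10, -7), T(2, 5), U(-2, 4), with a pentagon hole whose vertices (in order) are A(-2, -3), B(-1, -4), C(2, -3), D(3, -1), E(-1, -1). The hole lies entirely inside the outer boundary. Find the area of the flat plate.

106

Outer boundary:
Σ = (51) + (56) + (25) + (64) + (18) + (18) = 232
Area = |Σ|/2 = 116.
Hole:
Apply the shoelace formula: 2A = Σ (x_i·y_{i+1} − x_{i+1}·y_i), indices taken mod 5.
Cross-terms: 5, 11, 7, -4, 1  ⇒  Σ = 20
Area = |Σ|/2 = 10.
Net area = 116 − 10 = 106.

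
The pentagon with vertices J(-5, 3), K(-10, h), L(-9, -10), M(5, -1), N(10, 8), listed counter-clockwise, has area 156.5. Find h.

Write out the shoelace sum; only the two edges meeting at K involve h:
2·Area = [((-5)·h − (-10)·3) + ((-10)·(-10) − (-9)·h)] + 179
       = 4·h + 309 = 313
⇒ h = 1.

1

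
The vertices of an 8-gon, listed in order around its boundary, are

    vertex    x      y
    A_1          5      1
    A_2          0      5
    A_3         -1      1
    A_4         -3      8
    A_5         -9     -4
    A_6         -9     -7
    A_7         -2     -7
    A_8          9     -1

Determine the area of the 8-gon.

Apply the shoelace (surveyor's) formula: 2A = Σ (x_i·y_{i+1} − x_{i+1}·y_i), indices taken mod 8.
Cross-terms: 25, 5, -5, 84, 27, 49, 65, 14  ⇒  Σ = 264
Area = |Σ|/2 = 132.

132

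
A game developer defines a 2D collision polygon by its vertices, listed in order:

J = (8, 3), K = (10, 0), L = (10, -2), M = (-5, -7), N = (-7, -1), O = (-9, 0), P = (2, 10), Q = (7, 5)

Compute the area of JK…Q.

176

Cross-terms: -30, -20, -80, -44, -9, -90, -60, -19  ⇒  Σ = -352
Area = |Σ|/2 = 176.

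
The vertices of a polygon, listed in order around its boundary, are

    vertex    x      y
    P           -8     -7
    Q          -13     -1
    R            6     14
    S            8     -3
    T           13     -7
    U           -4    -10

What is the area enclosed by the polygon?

Apply the shoelace (surveyor's) formula: 2A = Σ (x_i·y_{i+1} − x_{i+1}·y_i), indices taken mod 6.
P→Q: (-8)(-1) − (-13)(-7) = -83
Q→R: (-13)(14) − (6)(-1) = -176
R→S: (6)(-3) − (8)(14) = -130
S→T: (8)(-7) − (13)(-3) = -17
T→U: (13)(-10) − (-4)(-7) = -158
U→P: (-4)(-7) − (-8)(-10) = -52
Σ = -616
Area = |Σ|/2 = 308.

308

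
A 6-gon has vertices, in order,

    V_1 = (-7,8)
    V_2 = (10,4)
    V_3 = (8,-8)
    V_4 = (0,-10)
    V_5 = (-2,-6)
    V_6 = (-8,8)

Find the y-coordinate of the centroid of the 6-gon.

Apply the surveyor's formula. First the cross-terms c_i = x_i·y_{i+1} − x_{i+1}·y_i:
  -108, -112, -80, -20, -64, -8  ⇒  2A = -392, A = -196.
Then Σ (y_i + y_{i+1})·c_i = 656, so ȳ = 656 / (6·(-196)) = -82/147.

-82/147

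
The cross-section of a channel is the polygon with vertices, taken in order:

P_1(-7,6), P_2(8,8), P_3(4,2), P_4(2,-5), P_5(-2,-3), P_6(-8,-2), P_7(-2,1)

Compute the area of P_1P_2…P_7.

98.5

P_1→P_2: (-7)(8) − (8)(6) = -104
P_2→P_3: (8)(2) − (4)(8) = -16
P_3→P_4: (4)(-5) − (2)(2) = -24
P_4→P_5: (2)(-3) − (-2)(-5) = -16
P_5→P_6: (-2)(-2) − (-8)(-3) = -20
P_6→P_7: (-8)(1) − (-2)(-2) = -12
P_7→P_1: (-2)(6) − (-7)(1) = -5
Σ = -197
Area = |Σ|/2 = 98.5.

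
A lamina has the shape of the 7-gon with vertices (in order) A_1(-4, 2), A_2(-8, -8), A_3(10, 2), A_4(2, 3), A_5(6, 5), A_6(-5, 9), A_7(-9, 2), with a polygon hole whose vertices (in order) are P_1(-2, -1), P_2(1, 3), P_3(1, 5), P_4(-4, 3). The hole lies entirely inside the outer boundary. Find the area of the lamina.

120

Outer boundary:
Cross-terms: 48, 64, 26, -8, 79, 71, -10  ⇒  Σ = 270
Area = |Σ|/2 = 135.
Hole:
Σ = (-5) + (2) + (23) + (10) = 30
Area = |Σ|/2 = 15.
Net area = 135 − 15 = 120.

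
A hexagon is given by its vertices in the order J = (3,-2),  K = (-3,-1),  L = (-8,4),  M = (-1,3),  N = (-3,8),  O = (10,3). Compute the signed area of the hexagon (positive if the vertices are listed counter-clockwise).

Apply Gauss's area formula: 2A = Σ (x_i·y_{i+1} − x_{i+1}·y_i), indices taken mod 6.
Σ = (-9) + (-20) + (-20) + (1) + (-89) + (-29) = -166
Signed area = Σ/2 = -83 (negative ⇒ clockwise traversal).

-83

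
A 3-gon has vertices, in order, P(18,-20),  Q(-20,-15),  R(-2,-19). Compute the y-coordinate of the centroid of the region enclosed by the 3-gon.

Apply the shoelace (surveyor's) formula. First the cross-terms c_i = x_i·y_{i+1} − x_{i+1}·y_i:
  -670, 350, 382  ⇒  2A = 62, A = 31.
Then Σ (y_i + y_{i+1})·c_i = -3348, so ȳ = -3348 / (6·31) = -18.

-18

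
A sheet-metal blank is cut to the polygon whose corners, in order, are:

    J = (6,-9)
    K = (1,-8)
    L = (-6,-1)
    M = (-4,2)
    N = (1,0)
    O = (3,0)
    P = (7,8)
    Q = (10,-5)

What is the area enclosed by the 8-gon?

J→K: (6)(-8) − (1)(-9) = -39
K→L: (1)(-1) − (-6)(-8) = -49
L→M: (-6)(2) − (-4)(-1) = -16
M→N: (-4)(0) − (1)(2) = -2
N→O: (1)(0) − (3)(0) = 0
O→P: (3)(8) − (7)(0) = 24
P→Q: (7)(-5) − (10)(8) = -115
Q→J: (10)(-9) − (6)(-5) = -60
Σ = -257
Area = |Σ|/2 = 128.5.

128.5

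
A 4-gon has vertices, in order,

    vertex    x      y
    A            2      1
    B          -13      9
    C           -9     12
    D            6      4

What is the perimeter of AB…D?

44

|AB| = √((-15)² + (8)²) = √289 = 17
|BC| = √((4)² + (3)²) = √25 = 5
|CD| = √((15)² + (-8)²) = √289 = 17
|DA| = √((-4)² + (-3)²) = √25 = 5
Perimeter = 17 + 5 + 17 + 5 = 44.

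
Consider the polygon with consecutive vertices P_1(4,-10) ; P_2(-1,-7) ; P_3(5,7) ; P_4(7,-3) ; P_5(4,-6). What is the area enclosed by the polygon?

Apply Gauss's area formula: 2A = Σ (x_i·y_{i+1} − x_{i+1}·y_i), indices taken mod 5.
Cross-terms: -38, 28, -64, -30, -16  ⇒  Σ = -120
Area = |Σ|/2 = 60.

60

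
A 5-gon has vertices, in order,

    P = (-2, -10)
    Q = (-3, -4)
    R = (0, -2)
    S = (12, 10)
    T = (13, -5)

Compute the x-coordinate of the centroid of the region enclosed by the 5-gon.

985/161

Apply the shoelace (surveyor's) formula. First the cross-terms c_i = x_i·y_{i+1} − x_{i+1}·y_i:
  -22, 6, 24, -190, -140  ⇒  2A = -322, A = -161.
Then Σ (x_i + x_{i+1})·c_i = -5910, so x̄ = -5910 / (6·(-161)) = 985/161.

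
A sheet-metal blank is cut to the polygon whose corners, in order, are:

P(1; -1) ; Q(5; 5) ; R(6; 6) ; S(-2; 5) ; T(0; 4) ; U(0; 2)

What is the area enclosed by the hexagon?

Apply the surveyor's formula: 2A = Σ (x_i·y_{i+1} − x_{i+1}·y_i), indices taken mod 6.
P→Q: (1)(5) − (5)(-1) = 10
Q→R: (5)(6) − (6)(5) = 0
R→S: (6)(5) − (-2)(6) = 42
S→T: (-2)(4) − (0)(5) = -8
T→U: (0)(2) − (0)(4) = 0
U→P: (0)(-1) − (1)(2) = -2
Σ = 42
Area = |Σ|/2 = 21.

21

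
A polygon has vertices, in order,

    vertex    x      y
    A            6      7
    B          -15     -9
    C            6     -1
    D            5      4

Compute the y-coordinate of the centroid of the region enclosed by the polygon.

Apply the shoelace (surveyor's) formula. First the cross-terms c_i = x_i·y_{i+1} − x_{i+1}·y_i:
  51, 69, 29, 11  ⇒  2A = 160, A = 80.
Then Σ (y_i + y_{i+1})·c_i = -584, so ȳ = -584 / (6·80) = -73/60.

-73/60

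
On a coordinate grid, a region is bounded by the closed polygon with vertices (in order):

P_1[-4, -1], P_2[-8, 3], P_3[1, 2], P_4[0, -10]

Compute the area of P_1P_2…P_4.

44.5

Apply Gauss's area formula: 2A = Σ (x_i·y_{i+1} − x_{i+1}·y_i), indices taken mod 4.
Σ = (-20) + (-19) + (-10) + (-40) = -89
Area = |Σ|/2 = 44.5.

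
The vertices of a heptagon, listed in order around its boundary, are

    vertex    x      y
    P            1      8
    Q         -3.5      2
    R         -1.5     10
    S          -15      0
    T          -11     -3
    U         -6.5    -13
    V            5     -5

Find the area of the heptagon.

229.5

Σ = (30) + (-32) + (150) + (45) + (123.5) + (97.5) + (45) = 459
Area = |Σ|/2 = 229.5.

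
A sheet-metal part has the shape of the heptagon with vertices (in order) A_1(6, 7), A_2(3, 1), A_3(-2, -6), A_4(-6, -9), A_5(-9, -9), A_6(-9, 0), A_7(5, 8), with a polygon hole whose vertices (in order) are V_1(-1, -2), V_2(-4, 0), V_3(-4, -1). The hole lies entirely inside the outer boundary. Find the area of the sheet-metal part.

Outer boundary:
A_1→A_2: (6)(1) − (3)(7) = -15
A_2→A_3: (3)(-6) − (-2)(1) = -16
A_3→A_4: (-2)(-9) − (-6)(-6) = -18
A_4→A_5: (-6)(-9) − (-9)(-9) = -27
A_5→A_6: (-9)(0) − (-9)(-9) = -81
A_6→A_7: (-9)(8) − (5)(0) = -72
A_7→A_1: (5)(7) − (6)(8) = -13
Σ = -242
Area = |Σ|/2 = 121.
Hole:
Apply the shoelace formula: 2A = Σ (x_i·y_{i+1} − x_{i+1}·y_i), indices taken mod 3.
Σ = (-8) + (4) + (7) = 3
Area = |Σ|/2 = 1.5.
Net area = 121 − 1.5 = 119.5.

119.5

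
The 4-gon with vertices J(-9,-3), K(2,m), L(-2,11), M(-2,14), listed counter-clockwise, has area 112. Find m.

-10

Write out the shoelace sum; only the two edges meeting at K involve m:
2·Area = [((-9)·m − 2·(-3)) + (2·11 − (-2)·m)] + 126
       = -7·m + 154 = 224
⇒ m = -10.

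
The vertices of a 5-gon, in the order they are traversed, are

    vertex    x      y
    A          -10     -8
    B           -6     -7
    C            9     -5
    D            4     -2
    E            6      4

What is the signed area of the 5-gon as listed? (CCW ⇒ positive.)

68.5

Σ = (22) + (93) + (2) + (28) + (-8) = 137
Signed area = Σ/2 = 68.5 (positive ⇒ counter-clockwise traversal).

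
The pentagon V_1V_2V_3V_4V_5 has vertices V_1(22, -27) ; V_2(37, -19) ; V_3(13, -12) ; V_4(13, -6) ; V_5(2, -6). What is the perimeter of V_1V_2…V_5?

88

|V_1V_2| = √((15)² + (8)²) = √289 = 17
|V_2V_3| = √((-24)² + (7)²) = √625 = 25
|V_3V_4| = √((0)² + (6)²) = √36 = 6
|V_4V_5| = √((-11)² + (0)²) = √121 = 11
|V_5V_1| = √((20)² + (-21)²) = √841 = 29
Perimeter = 17 + 25 + 6 + 11 + 29 = 88.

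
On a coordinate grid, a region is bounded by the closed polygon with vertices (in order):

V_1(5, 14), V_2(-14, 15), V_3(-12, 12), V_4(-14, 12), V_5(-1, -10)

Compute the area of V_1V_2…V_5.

Apply the shoelace formula: 2A = Σ (x_i·y_{i+1} − x_{i+1}·y_i), indices taken mod 5.
Σ = (271) + (12) + (24) + (152) + (36) = 495
Area = |Σ|/2 = 247.5.

247.5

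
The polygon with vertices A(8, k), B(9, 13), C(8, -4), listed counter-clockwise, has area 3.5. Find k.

Write out the shoelace sum; only the two edges meeting at A involve k:
2·Area = [(8·k − 8·(-4)) + (8·13 − 9·k)] + -140
       = -1·k + -4 = 7
⇒ k = -11.

-11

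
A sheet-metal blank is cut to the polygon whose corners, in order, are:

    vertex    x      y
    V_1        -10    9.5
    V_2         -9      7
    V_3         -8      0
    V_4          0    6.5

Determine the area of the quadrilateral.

Apply the shoelace (surveyor's) formula: 2A = Σ (x_i·y_{i+1} − x_{i+1}·y_i), indices taken mod 4.
V_1→V_2: (-10)(7) − (-9)(9.5) = 15.5
V_2→V_3: (-9)(0) − (-8)(7) = 56
V_3→V_4: (-8)(6.5) − (0)(0) = -52
V_4→V_1: (0)(9.5) − (-10)(6.5) = 65
Σ = 84.5
Area = |Σ|/2 = 42.25.

42.25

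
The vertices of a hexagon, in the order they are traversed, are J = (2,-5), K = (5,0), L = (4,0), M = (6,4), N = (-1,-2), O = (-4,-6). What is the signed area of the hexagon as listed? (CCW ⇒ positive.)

31.5

Apply Gauss's area formula: 2A = Σ (x_i·y_{i+1} − x_{i+1}·y_i), indices taken mod 6.
Cross-terms: 25, 0, 16, -8, -2, 32  ⇒  Σ = 63
Signed area = Σ/2 = 31.5 (positive ⇒ counter-clockwise traversal).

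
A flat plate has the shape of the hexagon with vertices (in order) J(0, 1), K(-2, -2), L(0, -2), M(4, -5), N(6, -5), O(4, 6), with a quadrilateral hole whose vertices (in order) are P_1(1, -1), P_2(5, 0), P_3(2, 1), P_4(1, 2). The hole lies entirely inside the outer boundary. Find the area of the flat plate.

Outer boundary:
Apply Gauss's area formula: 2A = Σ (x_i·y_{i+1} − x_{i+1}·y_i), indices taken mod 6.
Cross-terms: 2, 4, 8, 10, 56, 4  ⇒  Σ = 84
Area = |Σ|/2 = 42.
Hole:
P_1→P_2: (1)(0) − (5)(-1) = 5
P_2→P_3: (5)(1) − (2)(0) = 5
P_3→P_4: (2)(2) − (1)(1) = 3
P_4→P_1: (1)(-1) − (1)(2) = -3
Σ = 10
Area = |Σ|/2 = 5.
Net area = 42 − 5 = 37.

37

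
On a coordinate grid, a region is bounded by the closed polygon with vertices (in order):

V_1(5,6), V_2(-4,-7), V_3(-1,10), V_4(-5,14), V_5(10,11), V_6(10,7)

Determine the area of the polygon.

Σ = (-11) + (-47) + (36) + (-195) + (-40) + (25) = -232
Area = |Σ|/2 = 116.

116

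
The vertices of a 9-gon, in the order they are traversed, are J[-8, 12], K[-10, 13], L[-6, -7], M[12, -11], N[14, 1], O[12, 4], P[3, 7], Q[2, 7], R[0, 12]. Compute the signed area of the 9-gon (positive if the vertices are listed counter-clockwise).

Apply the surveyor's formula: 2A = Σ (x_i·y_{i+1} − x_{i+1}·y_i), indices taken mod 9.
Σ = (16) + (148) + (150) + (166) + (44) + (72) + (7) + (24) + (96) = 723
Signed area = Σ/2 = 361.5 (positive ⇒ counter-clockwise traversal).

361.5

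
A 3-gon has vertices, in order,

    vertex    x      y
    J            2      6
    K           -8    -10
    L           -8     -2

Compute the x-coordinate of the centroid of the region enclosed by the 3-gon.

Apply the shoelace formula. First the cross-terms c_i = x_i·y_{i+1} − x_{i+1}·y_i:
  28, -64, -44  ⇒  2A = -80, A = -40.
Then Σ (x_i + x_{i+1})·c_i = 1120, so x̄ = 1120 / (6·(-40)) = -14/3.

-14/3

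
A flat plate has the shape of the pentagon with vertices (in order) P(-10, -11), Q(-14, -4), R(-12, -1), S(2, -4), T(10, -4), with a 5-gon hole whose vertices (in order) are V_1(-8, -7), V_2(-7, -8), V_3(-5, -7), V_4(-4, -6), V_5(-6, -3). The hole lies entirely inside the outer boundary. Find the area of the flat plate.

98

Outer boundary:
Σ = (-114) + (-34) + (50) + (32) + (-150) = -216
Area = |Σ|/2 = 108.
Hole:
Apply the surveyor's formula: 2A = Σ (x_i·y_{i+1} − x_{i+1}·y_i), indices taken mod 5.
Cross-terms: 15, 9, 2, -24, 18  ⇒  Σ = 20
Area = |Σ|/2 = 10.
Net area = 108 − 10 = 98.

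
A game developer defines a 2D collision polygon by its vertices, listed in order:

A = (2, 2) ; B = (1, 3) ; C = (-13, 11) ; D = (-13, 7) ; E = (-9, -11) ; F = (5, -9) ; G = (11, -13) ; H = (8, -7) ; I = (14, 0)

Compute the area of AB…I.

317.5

Σ = (4) + (50) + (52) + (206) + (136) + (34) + (27) + (98) + (28) = 635
Area = |Σ|/2 = 317.5.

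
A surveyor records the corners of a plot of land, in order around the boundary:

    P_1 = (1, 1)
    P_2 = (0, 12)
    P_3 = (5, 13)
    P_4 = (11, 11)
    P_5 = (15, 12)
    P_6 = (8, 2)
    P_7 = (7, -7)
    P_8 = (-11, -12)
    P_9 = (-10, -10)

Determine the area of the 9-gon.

Apply the surveyor's formula: 2A = Σ (x_i·y_{i+1} − x_{i+1}·y_i), indices taken mod 9.
Σ = (12) + (-60) + (-88) + (-33) + (-66) + (-70) + (-161) + (-10) + (0) = -476
Area = |Σ|/2 = 238.

238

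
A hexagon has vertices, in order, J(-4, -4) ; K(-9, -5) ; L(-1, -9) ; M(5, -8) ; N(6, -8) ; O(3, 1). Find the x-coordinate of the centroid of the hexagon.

Apply the shoelace (surveyor's) formula. First the cross-terms c_i = x_i·y_{i+1} − x_{i+1}·y_i:
  -16, 76, 53, 8, 30, -8  ⇒  2A = 143, A = 71.5.
Then Σ (x_i + x_{i+1})·c_i = 26, so x̄ = 26 / (6·71.5) = 2/33.

2/33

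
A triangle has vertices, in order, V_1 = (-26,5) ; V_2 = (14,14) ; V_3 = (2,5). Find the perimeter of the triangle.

|V_1V_2| = √((40)² + (9)²) = √1681 = 41
|V_2V_3| = √((-12)² + (-9)²) = √225 = 15
|V_3V_1| = √((-28)² + (0)²) = √784 = 28
Perimeter = 41 + 15 + 28 = 84.

84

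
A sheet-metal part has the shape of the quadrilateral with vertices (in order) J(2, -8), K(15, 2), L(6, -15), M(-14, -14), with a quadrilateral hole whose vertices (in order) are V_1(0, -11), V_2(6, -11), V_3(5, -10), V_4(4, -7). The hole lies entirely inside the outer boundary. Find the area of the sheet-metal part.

Outer boundary:
Cross-terms: 124, -237, -294, 140  ⇒  Σ = -267
Area = |Σ|/2 = 133.5.
Hole:
V_1→V_2: (0)(-11) − (6)(-11) = 66
V_2→V_3: (6)(-10) − (5)(-11) = -5
V_3→V_4: (5)(-7) − (4)(-10) = 5
V_4→V_1: (4)(-11) − (0)(-7) = -44
Σ = 22
Area = |Σ|/2 = 11.
Net area = 133.5 − 11 = 122.5.

122.5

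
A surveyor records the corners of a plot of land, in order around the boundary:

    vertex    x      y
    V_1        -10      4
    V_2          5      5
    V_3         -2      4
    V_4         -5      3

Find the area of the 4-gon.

Apply the shoelace formula: 2A = Σ (x_i·y_{i+1} − x_{i+1}·y_i), indices taken mod 4.
Cross-terms: -70, 30, 14, 10  ⇒  Σ = -16
Area = |Σ|/2 = 8.

8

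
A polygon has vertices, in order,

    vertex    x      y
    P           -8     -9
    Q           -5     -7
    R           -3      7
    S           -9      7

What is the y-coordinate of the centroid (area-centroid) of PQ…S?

Apply Gauss's area formula. First the cross-terms c_i = x_i·y_{i+1} − x_{i+1}·y_i:
  11, -56, 42, 137  ⇒  2A = 134, A = 67.
Then Σ (y_i + y_{i+1})·c_i = 138, so ȳ = 138 / (6·67) = 23/67.

23/67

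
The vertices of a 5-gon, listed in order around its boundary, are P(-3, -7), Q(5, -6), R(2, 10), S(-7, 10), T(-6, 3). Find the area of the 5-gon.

P→Q: (-3)(-6) − (5)(-7) = 53
Q→R: (5)(10) − (2)(-6) = 62
R→S: (2)(10) − (-7)(10) = 90
S→T: (-7)(3) − (-6)(10) = 39
T→P: (-6)(-7) − (-3)(3) = 51
Σ = 295
Area = |Σ|/2 = 147.5.

147.5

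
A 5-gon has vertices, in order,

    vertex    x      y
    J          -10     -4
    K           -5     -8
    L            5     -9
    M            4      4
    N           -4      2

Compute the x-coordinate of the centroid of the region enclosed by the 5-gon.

-100/87

Apply Gauss's area formula. First the cross-terms c_i = x_i·y_{i+1} − x_{i+1}·y_i:
  60, 85, 56, 24, 36  ⇒  2A = 261, A = 130.5.
Then Σ (x_i + x_{i+1})·c_i = -900, so x̄ = -900 / (6·130.5) = -100/87.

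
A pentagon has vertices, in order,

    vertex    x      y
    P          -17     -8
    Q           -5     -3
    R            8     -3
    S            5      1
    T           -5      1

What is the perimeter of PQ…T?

|PQ| = √((12)² + (5)²) = √169 = 13
|QR| = √((13)² + (0)²) = √169 = 13
|RS| = √((-3)² + (4)²) = √25 = 5
|ST| = √((-10)² + (0)²) = √100 = 10
|TP| = √((-12)² + (-9)²) = √225 = 15
Perimeter = 13 + 13 + 5 + 10 + 15 = 56.

56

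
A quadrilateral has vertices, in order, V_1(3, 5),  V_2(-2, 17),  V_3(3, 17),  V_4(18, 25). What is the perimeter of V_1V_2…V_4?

|V_1V_2| = √((-5)² + (12)²) = √169 = 13
|V_2V_3| = √((5)² + (0)²) = √25 = 5
|V_3V_4| = √((15)² + (8)²) = √289 = 17
|V_4V_1| = √((-15)² + (-20)²) = √625 = 25
Perimeter = 13 + 5 + 17 + 25 = 60.

60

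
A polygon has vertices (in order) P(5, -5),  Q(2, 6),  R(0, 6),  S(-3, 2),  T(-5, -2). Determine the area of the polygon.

60.5

Cross-terms: 40, 12, 18, 16, 35  ⇒  Σ = 121
Area = |Σ|/2 = 60.5.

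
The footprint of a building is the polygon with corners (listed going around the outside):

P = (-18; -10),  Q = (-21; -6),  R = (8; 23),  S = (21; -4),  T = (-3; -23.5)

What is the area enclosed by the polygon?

Apply the shoelace formula: 2A = Σ (x_i·y_{i+1} − x_{i+1}·y_i), indices taken mod 5.
Cross-terms: -102, -435, -515, -505.5, -393  ⇒  Σ = -1950.5
Area = |Σ|/2 = 975.25.

975.25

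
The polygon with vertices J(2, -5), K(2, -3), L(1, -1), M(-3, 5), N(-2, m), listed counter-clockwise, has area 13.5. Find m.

Write out the shoelace sum; only the two edges meeting at N involve m:
2·Area = [((-3)·m − (-2)·5) + ((-2)·(-5) − 2·m)] + 7
       = -5·m + 27 = 27
⇒ m = 0.

0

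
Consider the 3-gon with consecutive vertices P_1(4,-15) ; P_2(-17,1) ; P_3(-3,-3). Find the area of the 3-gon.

70

Apply Gauss's area formula: 2A = Σ (x_i·y_{i+1} − x_{i+1}·y_i), indices taken mod 3.
Cross-terms: -251, 54, 57  ⇒  Σ = -140
Area = |Σ|/2 = 70.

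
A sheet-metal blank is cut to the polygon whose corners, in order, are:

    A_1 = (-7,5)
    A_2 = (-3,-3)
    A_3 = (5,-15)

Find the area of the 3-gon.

Apply the surveyor's formula: 2A = Σ (x_i·y_{i+1} − x_{i+1}·y_i), indices taken mod 3.
Cross-terms: 36, 60, -80  ⇒  Σ = 16
Area = |Σ|/2 = 8.

8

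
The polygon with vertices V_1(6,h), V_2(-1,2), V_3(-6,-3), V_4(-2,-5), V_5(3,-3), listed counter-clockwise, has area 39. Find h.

-3

The doubled signed area Σ (x_i y_{i+1} − x_{i+1} y_i) is linear in h.
With h=0 it equals 90; the coefficient of h is 4 (from the two edges through V_1).
So 4·h + 90 = 2·39 = 78 ⇒ h = -3.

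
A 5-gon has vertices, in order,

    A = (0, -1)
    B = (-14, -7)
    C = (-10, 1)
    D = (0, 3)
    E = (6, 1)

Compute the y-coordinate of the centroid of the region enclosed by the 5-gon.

Apply the shoelace (surveyor's) formula. First the cross-terms c_i = x_i·y_{i+1} − x_{i+1}·y_i:
  -14, -84, -30, -18, -6  ⇒  2A = -152, A = -76.
Then Σ (y_i + y_{i+1})·c_i = 424, so ȳ = 424 / (6·(-76)) = -53/57.

-53/57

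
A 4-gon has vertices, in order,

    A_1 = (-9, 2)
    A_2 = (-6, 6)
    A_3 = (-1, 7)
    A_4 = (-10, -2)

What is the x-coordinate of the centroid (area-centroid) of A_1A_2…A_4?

-203/33

Apply the shoelace (surveyor's) formula. First the cross-terms c_i = x_i·y_{i+1} − x_{i+1}·y_i:
  -42, -36, 72, -38  ⇒  2A = -44, A = -22.
Then Σ (x_i + x_{i+1})·c_i = 812, so x̄ = 812 / (6·(-22)) = -203/33.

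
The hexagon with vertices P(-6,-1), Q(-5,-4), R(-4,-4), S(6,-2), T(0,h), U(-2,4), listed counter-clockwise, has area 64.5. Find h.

6

The doubled signed area Σ (x_i y_{i+1} − x_{i+1} y_i) is linear in h.
With h=0 it equals 81; the coefficient of h is 8 (from the two edges through T).
So 8·h + 81 = 2·64.5 = 129 ⇒ h = 6.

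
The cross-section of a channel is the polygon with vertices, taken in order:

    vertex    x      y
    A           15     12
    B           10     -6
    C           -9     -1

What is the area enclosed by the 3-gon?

Apply the shoelace (surveyor's) formula: 2A = Σ (x_i·y_{i+1} − x_{i+1}·y_i), indices taken mod 3.
A→B: (15)(-6) − (10)(12) = -210
B→C: (10)(-1) − (-9)(-6) = -64
C→A: (-9)(12) − (15)(-1) = -93
Σ = -367
Area = |Σ|/2 = 183.5.

183.5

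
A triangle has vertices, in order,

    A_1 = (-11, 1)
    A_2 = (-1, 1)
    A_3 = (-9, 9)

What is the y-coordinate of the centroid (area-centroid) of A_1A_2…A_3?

Apply the surveyor's formula. First the cross-terms c_i = x_i·y_{i+1} − x_{i+1}·y_i:
  -10, 0, 90  ⇒  2A = 80, A = 40.
Then Σ (y_i + y_{i+1})·c_i = 880, so ȳ = 880 / (6·40) = 11/3.

11/3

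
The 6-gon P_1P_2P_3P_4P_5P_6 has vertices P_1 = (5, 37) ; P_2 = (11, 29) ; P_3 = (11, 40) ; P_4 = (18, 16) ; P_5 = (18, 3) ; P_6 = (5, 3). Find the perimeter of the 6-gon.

|P_1P_2| = √((6)² + (-8)²) = √100 = 10
|P_2P_3| = √((0)² + (11)²) = √121 = 11
|P_3P_4| = √((7)² + (-24)²) = √625 = 25
|P_4P_5| = √((0)² + (-13)²) = √169 = 13
|P_5P_6| = √((-13)² + (0)²) = √169 = 13
|P_6P_1| = √((0)² + (34)²) = √1156 = 34
Perimeter = 10 + 11 + 25 + 13 + 13 + 34 = 106.

106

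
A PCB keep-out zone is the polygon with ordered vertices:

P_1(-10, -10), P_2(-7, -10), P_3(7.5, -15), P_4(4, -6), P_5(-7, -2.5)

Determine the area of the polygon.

Cross-terms: 30, 180, 15, -52, 45  ⇒  Σ = 218
Area = |Σ|/2 = 109.

109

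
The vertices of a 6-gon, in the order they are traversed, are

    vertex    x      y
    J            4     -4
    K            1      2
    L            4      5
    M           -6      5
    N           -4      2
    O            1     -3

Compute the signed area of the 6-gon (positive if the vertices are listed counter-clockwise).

J→K: (4)(2) − (1)(-4) = 12
K→L: (1)(5) − (4)(2) = -3
L→M: (4)(5) − (-6)(5) = 50
M→N: (-6)(2) − (-4)(5) = 8
N→O: (-4)(-3) − (1)(2) = 10
O→J: (1)(-4) − (4)(-3) = 8
Σ = 85
Signed area = Σ/2 = 42.5 (positive ⇒ counter-clockwise traversal).

42.5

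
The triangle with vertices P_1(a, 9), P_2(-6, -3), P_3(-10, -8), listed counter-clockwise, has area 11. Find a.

The doubled signed area Σ (x_i y_{i+1} − x_{i+1} y_i) is linear in a.
With a=0 it equals -18; the coefficient of a is 5 (from the two edges through P_1).
So 5·a + -18 = 2·11 = 22 ⇒ a = 8.

8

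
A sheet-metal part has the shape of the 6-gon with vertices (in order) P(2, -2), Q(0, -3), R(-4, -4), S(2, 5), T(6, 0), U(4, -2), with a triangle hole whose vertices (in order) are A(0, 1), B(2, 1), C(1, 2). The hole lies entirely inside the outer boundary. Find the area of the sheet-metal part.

37

Outer boundary:
Apply the shoelace (surveyor's) formula: 2A = Σ (x_i·y_{i+1} − x_{i+1}·y_i), indices taken mod 6.
Σ = (-6) + (-12) + (-12) + (-30) + (-12) + (-4) = -76
Area = |Σ|/2 = 38.
Hole:
Apply the shoelace (surveyor's) formula: 2A = Σ (x_i·y_{i+1} − x_{i+1}·y_i), indices taken mod 3.
Σ = (-2) + (3) + (1) = 2
Area = |Σ|/2 = 1.
Net area = 38 − 1 = 37.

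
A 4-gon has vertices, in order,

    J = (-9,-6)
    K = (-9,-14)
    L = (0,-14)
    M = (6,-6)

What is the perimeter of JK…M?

42

|JK| = √((0)² + (-8)²) = √64 = 8
|KL| = √((9)² + (0)²) = √81 = 9
|LM| = √((6)² + (8)²) = √100 = 10
|MJ| = √((-15)² + (0)²) = √225 = 15
Perimeter = 8 + 9 + 10 + 15 = 42.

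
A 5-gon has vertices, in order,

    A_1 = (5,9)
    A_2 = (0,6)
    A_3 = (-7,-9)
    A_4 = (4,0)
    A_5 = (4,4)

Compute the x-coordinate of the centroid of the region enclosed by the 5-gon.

Apply the shoelace (surveyor's) formula. First the cross-terms c_i = x_i·y_{i+1} − x_{i+1}·y_i:
  30, 42, 36, 16, 16  ⇒  2A = 140, A = 70.
Then Σ (x_i + x_{i+1})·c_i = 20, so x̄ = 20 / (6·70) = 1/21.

1/21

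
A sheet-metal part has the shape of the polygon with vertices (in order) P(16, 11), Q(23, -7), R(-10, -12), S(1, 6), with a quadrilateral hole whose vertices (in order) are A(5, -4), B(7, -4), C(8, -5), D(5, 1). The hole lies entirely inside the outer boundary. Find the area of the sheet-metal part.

415.5

Outer boundary:
Σ = (-365) + (-346) + (-48) + (-85) = -844
Area = |Σ|/2 = 422.
Hole:
Cross-terms: 8, -3, 33, -25  ⇒  Σ = 13
Area = |Σ|/2 = 6.5.
Net area = 422 − 6.5 = 415.5.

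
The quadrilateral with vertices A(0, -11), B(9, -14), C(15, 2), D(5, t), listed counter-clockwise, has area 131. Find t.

Write out the shoelace sum; only the two edges meeting at D involve t:
2·Area = [(15·t − 5·2) + (5·(-11) − 0·t)] + 327
       = 15·t + 262 = 262
⇒ t = 0.

0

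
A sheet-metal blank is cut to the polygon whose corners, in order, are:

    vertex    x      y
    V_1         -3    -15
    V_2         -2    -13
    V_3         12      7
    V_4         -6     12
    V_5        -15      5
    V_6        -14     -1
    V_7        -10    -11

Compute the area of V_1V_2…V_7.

416.5

Σ = (9) + (142) + (186) + (150) + (85) + (144) + (117) = 833
Area = |Σ|/2 = 416.5.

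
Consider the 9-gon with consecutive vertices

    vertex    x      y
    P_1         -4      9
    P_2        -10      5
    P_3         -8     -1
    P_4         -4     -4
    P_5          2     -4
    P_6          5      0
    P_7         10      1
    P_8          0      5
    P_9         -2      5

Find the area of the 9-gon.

Cross-terms: 70, 50, 28, 24, 20, 5, 50, 10, 2  ⇒  Σ = 259
Area = |Σ|/2 = 129.5.

129.5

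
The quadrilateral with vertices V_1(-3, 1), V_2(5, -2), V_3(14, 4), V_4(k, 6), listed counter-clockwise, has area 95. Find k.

-13

The doubled signed area Σ (x_i y_{i+1} − x_{i+1} y_i) is linear in k.
With k=0 it equals 151; the coefficient of k is -3 (from the two edges through V_4).
So -3·k + 151 = 2·95 = 190 ⇒ k = -13.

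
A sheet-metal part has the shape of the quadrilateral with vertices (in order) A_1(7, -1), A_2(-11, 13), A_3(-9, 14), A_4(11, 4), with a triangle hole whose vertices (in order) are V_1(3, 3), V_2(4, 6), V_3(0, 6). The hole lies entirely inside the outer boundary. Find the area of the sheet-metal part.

87

Outer boundary:
Apply the shoelace (surveyor's) formula: 2A = Σ (x_i·y_{i+1} − x_{i+1}·y_i), indices taken mod 4.
A_1→A_2: (7)(13) − (-11)(-1) = 80
A_2→A_3: (-11)(14) − (-9)(13) = -37
A_3→A_4: (-9)(4) − (11)(14) = -190
A_4→A_1: (11)(-1) − (7)(4) = -39
Σ = -186
Area = |Σ|/2 = 93.
Hole:
Apply the shoelace formula: 2A = Σ (x_i·y_{i+1} − x_{i+1}·y_i), indices taken mod 3.
V_1→V_2: (3)(6) − (4)(3) = 6
V_2→V_3: (4)(6) − (0)(6) = 24
V_3→V_1: (0)(3) − (3)(6) = -18
Σ = 12
Area = |Σ|/2 = 6.
Net area = 93 − 6 = 87.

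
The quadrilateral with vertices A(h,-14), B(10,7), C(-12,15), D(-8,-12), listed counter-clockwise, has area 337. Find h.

-4

Write out the shoelace sum; only the two edges meeting at A involve h:
2·Area = [((-8)·(-14) − h·(-12)) + (h·7 − 10·(-14))] + 498
       = 19·h + 750 = 674
⇒ h = -4.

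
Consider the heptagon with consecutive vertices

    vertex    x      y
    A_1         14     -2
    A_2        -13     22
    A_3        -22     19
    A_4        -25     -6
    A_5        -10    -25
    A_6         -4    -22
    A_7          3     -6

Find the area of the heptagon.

Apply the surveyor's formula: 2A = Σ (x_i·y_{i+1} − x_{i+1}·y_i), indices taken mod 7.
Cross-terms: 282, 237, 607, 565, 120, 90, 78  ⇒  Σ = 1979
Area = |Σ|/2 = 989.5.

989.5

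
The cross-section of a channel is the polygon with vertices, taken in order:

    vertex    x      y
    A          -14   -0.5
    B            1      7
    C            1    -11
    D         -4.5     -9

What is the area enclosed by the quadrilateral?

148.875

Apply the shoelace (surveyor's) formula: 2A = Σ (x_i·y_{i+1} − x_{i+1}·y_i), indices taken mod 4.
A→B: (-14)(7) − (1)(-0.5) = -97.5
B→C: (1)(-11) − (1)(7) = -18
C→D: (1)(-9) − (-4.5)(-11) = -58.5
D→A: (-4.5)(-0.5) − (-14)(-9) = -123.75
Σ = -297.75
Area = |Σ|/2 = 148.875.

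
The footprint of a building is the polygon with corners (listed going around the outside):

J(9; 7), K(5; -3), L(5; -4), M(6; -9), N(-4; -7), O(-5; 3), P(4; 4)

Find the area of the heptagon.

126.5

Apply the shoelace formula: 2A = Σ (x_i·y_{i+1} − x_{i+1}·y_i), indices taken mod 7.
Cross-terms: -62, -5, -21, -78, -47, -32, -8  ⇒  Σ = -253
Area = |Σ|/2 = 126.5.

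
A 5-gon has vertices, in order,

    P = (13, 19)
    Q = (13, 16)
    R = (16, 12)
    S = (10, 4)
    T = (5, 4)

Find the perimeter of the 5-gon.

40

|PQ| = √((0)² + (-3)²) = √9 = 3
|QR| = √((3)² + (-4)²) = √25 = 5
|RS| = √((-6)² + (-8)²) = √100 = 10
|ST| = √((-5)² + (0)²) = √25 = 5
|TP| = √((8)² + (15)²) = √289 = 17
Perimeter = 3 + 5 + 10 + 5 + 17 = 40.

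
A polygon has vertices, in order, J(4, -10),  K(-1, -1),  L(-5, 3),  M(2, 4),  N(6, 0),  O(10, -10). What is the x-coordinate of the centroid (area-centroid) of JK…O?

Apply Gauss's area formula. First the cross-terms c_i = x_i·y_{i+1} − x_{i+1}·y_i:
  -14, -8, -26, -24, -60, -60  ⇒  2A = -192, A = -96.
Then Σ (x_i + x_{i+1})·c_i = -1908, so x̄ = -1908 / (6·(-96)) = 3.3125.

3.3125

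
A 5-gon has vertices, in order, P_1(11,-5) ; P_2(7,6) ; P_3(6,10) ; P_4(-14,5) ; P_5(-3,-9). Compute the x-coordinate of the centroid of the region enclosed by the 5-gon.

-39/112

Apply Gauss's area formula. First the cross-terms c_i = x_i·y_{i+1} − x_{i+1}·y_i:
  101, 34, 170, 141, 114  ⇒  2A = 560, A = 280.
Then Σ (x_i + x_{i+1})·c_i = -585, so x̄ = -585 / (6·280) = -39/112.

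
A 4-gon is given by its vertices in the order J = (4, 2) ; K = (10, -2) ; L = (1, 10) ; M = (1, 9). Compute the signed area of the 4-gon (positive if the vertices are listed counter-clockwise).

19.5

Σ = (-28) + (102) + (-1) + (-34) = 39
Signed area = Σ/2 = 19.5 (positive ⇒ counter-clockwise traversal).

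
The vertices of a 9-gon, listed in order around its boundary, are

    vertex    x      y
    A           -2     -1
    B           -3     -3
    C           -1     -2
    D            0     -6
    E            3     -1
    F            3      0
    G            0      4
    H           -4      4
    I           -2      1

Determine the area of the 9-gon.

A→B: (-2)(-3) − (-3)(-1) = 3
B→C: (-3)(-2) − (-1)(-3) = 3
C→D: (-1)(-6) − (0)(-2) = 6
D→E: (0)(-1) − (3)(-6) = 18
E→F: (3)(0) − (3)(-1) = 3
F→G: (3)(4) − (0)(0) = 12
G→H: (0)(4) − (-4)(4) = 16
H→I: (-4)(1) − (-2)(4) = 4
I→A: (-2)(-1) − (-2)(1) = 4
Σ = 69
Area = |Σ|/2 = 34.5.

34.5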